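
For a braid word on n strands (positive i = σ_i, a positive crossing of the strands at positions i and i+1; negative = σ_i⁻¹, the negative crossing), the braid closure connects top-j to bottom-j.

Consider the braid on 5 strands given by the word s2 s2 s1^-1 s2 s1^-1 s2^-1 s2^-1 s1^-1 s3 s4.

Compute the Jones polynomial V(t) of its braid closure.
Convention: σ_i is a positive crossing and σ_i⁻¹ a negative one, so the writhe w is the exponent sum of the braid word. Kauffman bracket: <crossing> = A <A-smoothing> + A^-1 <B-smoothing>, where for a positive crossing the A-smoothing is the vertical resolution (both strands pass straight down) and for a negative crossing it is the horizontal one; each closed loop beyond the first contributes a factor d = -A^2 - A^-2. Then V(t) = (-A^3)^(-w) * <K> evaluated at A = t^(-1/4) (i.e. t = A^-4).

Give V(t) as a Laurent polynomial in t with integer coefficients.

The presented braid s2 s2 s1^-1 s2 s1^-1 s2^-1 s2^-1 s1^-1 s3 s4 on 5 strands reduces by inverse Markov moves (closure unchanged at each step):
  Destabilize: the word has the form β·s4 where s4 occurs only as the final letter (β ∈ B_4); drop it and the last strand → 4 strands.
  Destabilize: the word has the form β·s3 where s3 occurs only as the final letter (β ∈ B_3); drop it and the last strand → 3 strands.
Reduced to β = s2 s2 s1^-1 s2 s1^-1 s2^-1 s2^-1 s1^-1 on 3 strands, 8 crossings.
Compute on β:
Braid: s2 s2 s1^-1 s2 s1^-1 s2^-1 s2^-1 s1^-1 on 3 strands, 8 crossings.
Writhe w = (#positive) - (#negative) = 3 - 5 = -2.
State-sum expansion of <K>. There are 2^8 = 256 states.
For each crossing: s=0 is the vertical smoothing, s=1 horizontal. Crossing k contributes A^(sign_k * (1 - 2*s_k)); loop factor d = -A^2 - A^-2.
Tabulate the states by total A-exponent and number of loops L (A-exp: L × count):
  A^8: L=4 ×1
  A^6: L=3 ×8
  A^4: L=2 ×23, L=4 ×5
  A^2: L=1 ×22, L=3 ×33, L=5 ×1
  A^0: L=2 ×52, L=4 ×18
  A^-2: L=1 ×13, L=3 ×37, L=5 ×6
  A^-4: L=2 ×14, L=4 ×13, L=6 ×1
  A^-6: L=3 ×6, L=5 ×2
  A^-8: L=4 ×1
Each group contributes A^e * Σ count * d^(L-1):
Powers of d = -A^2 - A^-2: d^2 = A^4 + 2 + A^-4; d^3 = -A^6 - 3*A^2 - 3*A^-2 - A^-6; d^4 = A^8 + 4*A^4 + 6 + 4*A^-4 + A^-8; d^5 = -A^10 - 5*A^6 - 10*A^2 - 10*A^-2 - 5*A^-6 - A^-10.
  A^8 * (d^3) = -A^14 - 3*A^10 - 3*A^6 - A^2
  A^6 * (8*d^2) = 8*A^10 + 16*A^6 + 8*A^2
  A^4 * (23*d + 5*d^3) = -5*A^10 - 38*A^6 - 38*A^2 - 5*A^-2
  A^2 * (22 + 33*d^2 + d^4) = A^10 + 37*A^6 + 94*A^2 + 37*A^-2 + A^-6
  A^0 * (52*d + 18*d^3) = -18*A^6 - 106*A^2 - 106*A^-2 - 18*A^-6
  A^-2 * (13 + 37*d^2 + 6*d^4) = 6*A^6 + 61*A^2 + 123*A^-2 + 61*A^-6 + 6*A^-10
  A^-4 * (14*d + 13*d^3 + d^5) = -A^6 - 18*A^2 - 63*A^-2 - 63*A^-6 - 18*A^-10 - A^-14
  A^-6 * (6*d^2 + 2*d^4) = 2*A^2 + 14*A^-2 + 24*A^-6 + 14*A^-10 + 2*A^-14
  A^-8 * (d^3) = -A^-2 - 3*A^-6 - 3*A^-10 - A^-14
Summing the groups: <K> = -A^14 + A^10 - A^6 + 2*A^2 - A^-2 + 2*A^-6 - A^-10
Normalise by the writhe: (-A^3)^(-w) = (-A^3)^(2) = A^6, so f(A) = A^6 * <K> = -A^20 + A^16 - A^12 + 2*A^8 - A^4 + 2 - A^-4.
Substitute A = t^(-1/4), i.e. A^e → t^(-e/4): V(t) = -t + 2 - t^-1 + 2*t^-2 - t^-3 + t^-4 - t^-5

Answer: -t + 2 - t^-1 + 2*t^-2 - t^-3 + t^-4 - t^-5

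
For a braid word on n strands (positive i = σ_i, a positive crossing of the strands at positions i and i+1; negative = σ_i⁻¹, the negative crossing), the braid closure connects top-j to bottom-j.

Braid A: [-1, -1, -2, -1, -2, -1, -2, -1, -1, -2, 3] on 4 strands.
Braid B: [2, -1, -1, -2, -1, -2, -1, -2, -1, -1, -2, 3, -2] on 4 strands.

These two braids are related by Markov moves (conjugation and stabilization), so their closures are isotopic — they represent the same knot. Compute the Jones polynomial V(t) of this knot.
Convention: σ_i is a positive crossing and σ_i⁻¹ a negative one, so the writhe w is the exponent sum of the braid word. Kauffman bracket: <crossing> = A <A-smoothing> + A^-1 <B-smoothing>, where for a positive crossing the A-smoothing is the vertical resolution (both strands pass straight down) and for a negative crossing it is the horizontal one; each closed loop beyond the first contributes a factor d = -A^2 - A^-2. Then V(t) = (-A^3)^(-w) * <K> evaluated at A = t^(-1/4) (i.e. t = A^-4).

t^-4 + t^-6 - t^-10

Derivation:
Markov-equivalent braids have isotopic closures, hence identical knot invariants. Strip the Markov moves from each word to reach a common short braid β, then compute V(t) once on β.
Braid A: s1^-1 s1^-1 s2^-1 s1^-1 s2^-1 s1^-1 s2^-1 s1^-1 s1^-1 s2^-1 s3 on 4 strands reduces by inverse Markov moves (closure unchanged at each step):
  Destabilize: the word has the form β·s3 where s3 occurs only as the final letter (β ∈ B_3); drop it and the last strand → 3 strands.
Reduced to β = s1^-1 s1^-1 s2^-1 s1^-1 s2^-1 s1^-1 s2^-1 s1^-1 s1^-1 s2^-1 on 3 strands, 10 crossings.
Braid B: s2 s1^-1 s1^-1 s2^-1 s1^-1 s2^-1 s1^-1 s2^-1 s1^-1 s1^-1 s2^-1 s3 s2^-1 on 4 strands reduces by inverse Markov moves (closure unchanged at each step):
  Deconjugate: the word is γ·β·γ⁻¹ with γ = s2 (prefix) and γ⁻¹ = s2^-1 (suffix); strip both.
  Destabilize: the word has the form β·s3 where s3 occurs only as the final letter (β ∈ B_3); drop it and the last strand → 3 strands.
Reduced to β = s1^-1 s1^-1 s2^-1 s1^-1 s2^-1 s1^-1 s2^-1 s1^-1 s1^-1 s2^-1 on 3 strands, 10 crossings.
Both give the same β = s1^-1 s1^-1 s2^-1 s1^-1 s2^-1 s1^-1 s2^-1 s1^-1 s1^-1 s2^-1 on 3 strands, so one state sum suffices:
Braid: s1^-1 s1^-1 s2^-1 s1^-1 s2^-1 s1^-1 s2^-1 s1^-1 s1^-1 s2^-1 on 3 strands, 10 crossings.
Writhe w = (#positive) - (#negative) = 0 - 10 = -10.
Computing the Kauffman bracket via state sum. There are 2^10 = 1024 states.
For each crossing: s=0 is the vertical smoothing, s=1 horizontal. Crossing k contributes A^(sign_k * (1 - 2*s_k)); loop factor d = -A^2 - A^-2.
Tabulate the states by total A-exponent and number of loops L (A-exp: L × count):
  A^10: L=3 ×1
  A^8: L=2 ×4, L=4 ×6
  A^6: L=1 ×4, L=3 ×30, L=5 ×11
  A^4: L=2 ×48, L=4 ×65, L=6 ×7
  A^2: L=1 ×24, L=3 ×140, L=5 ×45, L=7 ×1
  A^0: L=2 ×129, L=4 ×117, L=6 ×6
  A^-2: L=1 ×43, L=3 ×151, L=5 ×16
  A^-4: L=2 ×96, L=4 ×24
  A^-6: L=1 ×24, L=3 ×21
  A^-8: L=2 ×10
  A^-10: L=3 ×1
Each group contributes A^e * Σ count * d^(L-1):
Powers of d = -A^2 - A^-2: d^2 = A^4 + 2 + A^-4; d^3 = -A^6 - 3*A^2 - 3*A^-2 - A^-6; d^4 = A^8 + 4*A^4 + 6 + 4*A^-4 + A^-8; d^5 = -A^10 - 5*A^6 - 10*A^2 - 10*A^-2 - 5*A^-6 - A^-10; d^6 = A^12 + 6*A^8 + 15*A^4 + 20 + 15*A^-4 + 6*A^-8 + A^-12.
  A^10 * (d^2) = A^14 + 2*A^10 + A^6
  A^8 * (4*d + 6*d^3) = -6*A^14 - 22*A^10 - 22*A^6 - 6*A^2
  A^6 * (4 + 30*d^2 + 11*d^4) = 11*A^14 + 74*A^10 + 130*A^6 + 74*A^2 + 11*A^-2
  A^4 * (48*d + 65*d^3 + 7*d^5) = -7*A^14 - 100*A^10 - 313*A^6 - 313*A^2 - 100*A^-2 - 7*A^-6
  A^2 * (24 + 140*d^2 + 45*d^4 + d^6) = A^14 + 51*A^10 + 335*A^6 + 594*A^2 + 335*A^-2 + 51*A^-6 + A^-10
  A^0 * (129*d + 117*d^3 + 6*d^5) = -6*A^10 - 147*A^6 - 540*A^2 - 540*A^-2 - 147*A^-6 - 6*A^-10
  A^-2 * (43 + 151*d^2 + 16*d^4) = 16*A^6 + 215*A^2 + 441*A^-2 + 215*A^-6 + 16*A^-10
  A^-4 * (96*d + 24*d^3) = -24*A^2 - 168*A^-2 - 168*A^-6 - 24*A^-10
  A^-6 * (24 + 21*d^2) = 21*A^-2 + 66*A^-6 + 21*A^-10
  A^-8 * (10*d) = -10*A^-6 - 10*A^-10
  A^-10 * (d^2) = A^-6 + 2*A^-10 + A^-14
Summing the groups: <K> = -A^10 + A^-6 + A^-14
Normalise by the writhe: (-A^3)^(-w) = (-A^3)^(10) = A^30, so f(A) = A^30 * <K> = -A^40 + A^24 + A^16.
Substitute A = t^(-1/4), i.e. A^e → t^(-e/4): V(t) = t^-4 + t^-6 - t^-10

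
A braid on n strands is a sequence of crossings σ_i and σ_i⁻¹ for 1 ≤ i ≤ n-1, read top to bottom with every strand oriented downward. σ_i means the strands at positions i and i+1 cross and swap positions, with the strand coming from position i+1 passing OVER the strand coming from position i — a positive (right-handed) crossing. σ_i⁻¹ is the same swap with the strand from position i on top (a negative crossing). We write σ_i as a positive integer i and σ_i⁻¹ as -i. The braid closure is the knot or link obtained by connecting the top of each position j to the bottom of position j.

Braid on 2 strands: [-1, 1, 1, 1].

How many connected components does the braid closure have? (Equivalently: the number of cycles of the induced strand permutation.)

Track the strand permutation on 2 strands, starting from identity.
  step 1: s1^-1 swaps positions 1,2 -> [2 1]
  step 2: s1 swaps positions 1,2 -> [1 2]
  step 3: s1 swaps positions 1,2 -> [2 1]
  step 4: s1 swaps positions 1,2 -> [1 2]
Final permutation (position -> original strand): [1 2]
Closure components = cycle count of this permutation = 2.

Answer: 2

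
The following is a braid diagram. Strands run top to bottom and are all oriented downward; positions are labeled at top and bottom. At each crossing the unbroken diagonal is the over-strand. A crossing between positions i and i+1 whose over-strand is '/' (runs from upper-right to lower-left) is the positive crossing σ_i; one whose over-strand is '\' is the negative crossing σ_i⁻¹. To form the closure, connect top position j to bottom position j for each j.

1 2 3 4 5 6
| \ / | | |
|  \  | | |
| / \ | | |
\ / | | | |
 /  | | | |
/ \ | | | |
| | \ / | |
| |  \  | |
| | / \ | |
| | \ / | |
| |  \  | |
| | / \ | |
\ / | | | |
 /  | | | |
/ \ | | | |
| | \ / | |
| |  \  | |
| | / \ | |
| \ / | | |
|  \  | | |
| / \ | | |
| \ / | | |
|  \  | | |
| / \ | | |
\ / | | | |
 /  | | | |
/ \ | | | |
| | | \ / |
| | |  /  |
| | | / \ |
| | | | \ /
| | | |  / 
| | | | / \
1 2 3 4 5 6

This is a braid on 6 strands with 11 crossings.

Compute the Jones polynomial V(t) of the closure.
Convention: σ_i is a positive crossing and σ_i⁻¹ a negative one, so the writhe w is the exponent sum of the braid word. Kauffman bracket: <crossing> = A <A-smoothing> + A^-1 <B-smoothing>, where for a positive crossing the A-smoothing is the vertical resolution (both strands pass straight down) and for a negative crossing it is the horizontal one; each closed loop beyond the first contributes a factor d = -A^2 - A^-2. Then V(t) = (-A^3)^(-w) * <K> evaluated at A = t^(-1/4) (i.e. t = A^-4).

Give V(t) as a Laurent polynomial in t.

Reading the diagram top to bottom ('/'-over between positions i,i+1 = s_i, '\'-over = s_i^-1): braid word = s2^-1 s1 s3^-1 s3^-1 s1 s3^-1 s2^-1 s2^-1 s1 s4 s5.
The presented braid s2^-1 s1 s3^-1 s3^-1 s1 s3^-1 s2^-1 s2^-1 s1 s4 s5 on 6 strands reduces by inverse Markov moves (closure unchanged at each step):
  Destabilize: the word has the form β·s5 where s5 occurs only as the final letter (β ∈ B_5); drop it and the last strand → 5 strands.
  Destabilize: the word has the form β·s4 where s4 occurs only as the final letter (β ∈ B_4); drop it and the last strand → 4 strands.
Reduced to β = s2^-1 s1 s3^-1 s3^-1 s1 s3^-1 s2^-1 s2^-1 s1 on 4 strands, 9 crossings.
Compute on β:
Braid: s2^-1 s1 s3^-1 s3^-1 s1 s3^-1 s2^-1 s2^-1 s1 on 4 strands, 9 crossings.
Writhe w = (#positive) - (#negative) = 3 - 6 = -3.
State-sum expansion of <K>. There are 2^9 = 512 states.
Smooth each crossing (0=||, 1=⌣⌢); contribution A^(Σ sign_k(1-2s_k)) * d^(L-1).
Tabulate the states by total A-exponent and number of loops L (A-exp: L × count):
  A^9: L=6 ×1
  A^7: L=5 ×9
  A^5: L=4 ×35, L=6 ×1
  A^3: L=3 ×73, L=5 ×11
  A^1: L=2 ×81, L=4 ×44, L=6 ×1
  A^-1: L=1 ×39, L=3 ×77, L=5 ×10
  A^-3: L=2 ×55, L=4 ×28, L=6 ×1
  A^-5: L=3 ×32, L=5 ×4
  A^-7: L=4 ×9
  A^-9: L=5 ×1
Each group contributes A^e * Σ count * d^(L-1):
Powers of d = -A^2 - A^-2: d^2 = A^4 + 2 + A^-4; d^3 = -A^6 - 3*A^2 - 3*A^-2 - A^-6; d^4 = A^8 + 4*A^4 + 6 + 4*A^-4 + A^-8; d^5 = -A^10 - 5*A^6 - 10*A^2 - 10*A^-2 - 5*A^-6 - A^-10.
  A^9 * (d^5) = -A^19 - 5*A^15 - 10*A^11 - 10*A^7 - 5*A^3 - A^-1
  A^7 * (9*d^4) = 9*A^15 + 36*A^11 + 54*A^7 + 36*A^3 + 9*A^-1
  A^5 * (35*d^3 + d^5) = -A^15 - 40*A^11 - 115*A^7 - 115*A^3 - 40*A^-1 - A^-5
  A^3 * (73*d^2 + 11*d^4) = 11*A^11 + 117*A^7 + 212*A^3 + 117*A^-1 + 11*A^-5
  A^1 * (81*d + 44*d^3 + d^5) = -A^11 - 49*A^7 - 223*A^3 - 223*A^-1 - 49*A^-5 - A^-9
  A^-1 * (39 + 77*d^2 + 10*d^4) = 10*A^7 + 117*A^3 + 253*A^-1 + 117*A^-5 + 10*A^-9
  A^-3 * (55*d + 28*d^3 + d^5) = -A^7 - 33*A^3 - 149*A^-1 - 149*A^-5 - 33*A^-9 - A^-13
  A^-5 * (32*d^2 + 4*d^4) = 4*A^3 + 48*A^-1 + 88*A^-5 + 48*A^-9 + 4*A^-13
  A^-7 * (9*d^3) = -9*A^-1 - 27*A^-5 - 27*A^-9 - 9*A^-13
  A^-9 * (d^4) = A^-1 + 4*A^-5 + 6*A^-9 + 4*A^-13 + A^-17
Summing the groups: <K> = -A^19 + 3*A^15 - 4*A^11 + 6*A^7 - 7*A^3 + 6*A^-1 - 6*A^-5 + 3*A^-9 - 2*A^-13 + A^-17
Normalise by the writhe: (-A^3)^(-w) = (-A^3)^(3) = -A^9, so f(A) = -A^9 * <K> = A^28 - 3*A^24 + 4*A^20 - 6*A^16 + 7*A^12 - 6*A^8 + 6*A^4 - 3 + 2*A^-4 - A^-8.
Substitute A = t^(-1/4), i.e. A^e → t^(-e/4): V(t) = -t^2 + 2*t - 3 + 6*t^-1 - 6*t^-2 + 7*t^-3 - 6*t^-4 + 4*t^-5 - 3*t^-6 + t^-7

Answer: -t^2 + 2*t - 3 + 6*t^-1 - 6*t^-2 + 7*t^-3 - 6*t^-4 + 4*t^-5 - 3*t^-6 + t^-7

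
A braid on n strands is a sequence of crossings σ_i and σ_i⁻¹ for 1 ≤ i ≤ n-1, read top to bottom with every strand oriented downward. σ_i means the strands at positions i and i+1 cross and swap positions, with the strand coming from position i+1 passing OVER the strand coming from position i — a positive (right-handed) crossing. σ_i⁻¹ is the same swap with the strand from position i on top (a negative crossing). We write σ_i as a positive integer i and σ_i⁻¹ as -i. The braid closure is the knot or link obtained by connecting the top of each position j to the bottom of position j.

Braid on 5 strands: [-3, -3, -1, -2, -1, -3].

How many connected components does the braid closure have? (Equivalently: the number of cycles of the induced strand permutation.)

Track the strand permutation on 5 strands, starting from identity.
  step 1: s3^-1 swaps positions 3,4 -> [1 2 4 3 5]
  step 2: s3^-1 swaps positions 3,4 -> [1 2 3 4 5]
  step 3: s1^-1 swaps positions 1,2 -> [2 1 3 4 5]
  step 4: s2^-1 swaps positions 2,3 -> [2 3 1 4 5]
  step 5: s1^-1 swaps positions 1,2 -> [3 2 1 4 5]
  step 6: s3^-1 swaps positions 3,4 -> [3 2 4 1 5]
Final permutation (position -> original strand): [3 2 4 1 5]
Closure components = cycle count of this permutation = 3.

Answer: 3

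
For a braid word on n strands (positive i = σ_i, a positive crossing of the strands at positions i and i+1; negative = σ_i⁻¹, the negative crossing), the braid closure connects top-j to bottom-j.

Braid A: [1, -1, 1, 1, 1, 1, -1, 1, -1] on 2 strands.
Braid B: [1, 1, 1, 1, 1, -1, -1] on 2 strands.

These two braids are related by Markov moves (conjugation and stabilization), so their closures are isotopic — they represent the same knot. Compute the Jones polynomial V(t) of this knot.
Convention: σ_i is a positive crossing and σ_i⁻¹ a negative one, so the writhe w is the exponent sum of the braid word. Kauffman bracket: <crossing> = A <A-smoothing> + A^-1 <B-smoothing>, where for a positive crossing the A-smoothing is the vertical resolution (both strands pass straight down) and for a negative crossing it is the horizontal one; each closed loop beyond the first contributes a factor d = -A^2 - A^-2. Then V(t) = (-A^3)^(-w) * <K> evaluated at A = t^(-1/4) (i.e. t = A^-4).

-t^4 + t^3 + t

Derivation:
Markov-equivalent braids have isotopic closures, hence identical knot invariants. Strip the Markov moves from each word to reach a common short braid β, then compute V(t) once on β.
Braid A: s1 s1^-1 s1 s1 s1 s1 s1^-1 s1 s1^-1 on 2 strands reduces by inverse Markov moves (closure unchanged at each step):
  Deconjugate: the word is γ·β·γ⁻¹ with γ = s1 s1^-1 (prefix) and γ⁻¹ = s1 s1^-1 (suffix); strip both.
  Deconjugate: the word is γ·β·γ⁻¹ with γ = s1 (prefix) and γ⁻¹ = s1^-1 (suffix); strip both.
Reduced to β = s1 s1 s1 on 2 strands, 3 crossings.
Braid B: s1 s1 s1 s1 s1 s1^-1 s1^-1 on 2 strands reduces by inverse Markov moves (closure unchanged at each step):
  Deconjugate: the word is γ·β·γ⁻¹ with γ = s1 s1 (prefix) and γ⁻¹ = s1^-1 s1^-1 (suffix); strip both.
Reduced to β = s1 s1 s1 on 2 strands, 3 crossings.
Both give the same β = s1 s1 s1 on 2 strands, so one state sum suffices:
Braid: s1 s1 s1 on 2 strands, 3 crossings.
Writhe w = (#positive) - (#negative) = 3 - 0 = 3.
Enumerate smoothing states for the bracket polynomial. There are 2^3 = 8 states.
For each crossing: s=0 is the vertical smoothing, s=1 horizontal. Crossing k contributes A^(sign_k * (1 - 2*s_k)); loop factor d = -A^2 - A^-2.
  state 000: A-exp=+3, loops=2, term = A^3 * d^1
  state 001: A-exp=+1, loops=1, term = A^1 * d^0
  state 010: A-exp=+1, loops=1, term = A^1 * d^0
  state 011: A-exp=-1, loops=2, term = A^-1 * d^1
  state 100: A-exp=+1, loops=1, term = A^1 * d^0
  state 101: A-exp=-1, loops=2, term = A^-1 * d^1
  state 110: A-exp=-1, loops=2, term = A^-1 * d^1
  state 111: A-exp=-3, loops=3, term = A^-3 * d^2
Collect the terms by A-exponent (count of states per loop number):
Powers of d = -A^2 - A^-2: d^2 = A^4 + 2 + A^-4.
  A^3 * (d) = -A^5 - A
  A^1 * (3) = 3*A
  A^-1 * (3*d) = -3*A - 3*A^-3
  A^-3 * (d^2) = A + 2*A^-3 + A^-7
Summing the groups: <K> = -A^5 - A^-3 + A^-7
Normalise by the writhe: (-A^3)^(-w) = (-A^3)^(-3) = -A^-9, so f(A) = -A^-9 * <K> = A^-4 + A^-12 - A^-16.
Substitute A = t^(-1/4), i.e. A^e → t^(-e/4): V(t) = -t^4 + t^3 + t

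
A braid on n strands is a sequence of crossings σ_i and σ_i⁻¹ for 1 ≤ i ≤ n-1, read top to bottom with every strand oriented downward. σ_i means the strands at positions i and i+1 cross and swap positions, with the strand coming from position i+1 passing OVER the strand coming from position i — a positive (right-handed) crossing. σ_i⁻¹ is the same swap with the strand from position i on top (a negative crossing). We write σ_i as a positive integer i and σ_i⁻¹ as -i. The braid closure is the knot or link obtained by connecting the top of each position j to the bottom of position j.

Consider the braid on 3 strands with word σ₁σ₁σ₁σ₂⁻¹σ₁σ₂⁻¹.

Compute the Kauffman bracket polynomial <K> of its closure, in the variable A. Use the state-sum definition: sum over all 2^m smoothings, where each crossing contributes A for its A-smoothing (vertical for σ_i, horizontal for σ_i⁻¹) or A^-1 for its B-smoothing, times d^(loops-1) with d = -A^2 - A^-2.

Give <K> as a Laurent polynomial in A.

Braid: s1 s1 s1 s2^-1 s1 s2^-1 on 3 strands, 6 crossings.
Writhe w = (#positive) - (#negative) = 4 - 2 = 2.
Computing the Kauffman bracket via state sum. There are 2^6 = 64 states.
Smooth each crossing (0=||, 1=⌣⌢); contribution A^(Σ sign_k(1-2s_k)) * d^(L-1).
Tabulate the states by total A-exponent and number of loops L (A-exp: L × count):
  A^6: L=3 ×1
  A^4: L=2 ×6
  A^2: L=1 ×11, L=3 ×4
  A^0: L=2 ×19, L=4 ×1
  A^-2: L=3 ×15
  A^-4: L=4 ×6
  A^-6: L=5 ×1
Each group contributes A^e * Σ count * d^(L-1):
Powers of d = -A^2 - A^-2: d^2 = A^4 + 2 + A^-4; d^3 = -A^6 - 3*A^2 - 3*A^-2 - A^-6; d^4 = A^8 + 4*A^4 + 6 + 4*A^-4 + A^-8.
  A^6 * (d^2) = A^10 + 2*A^6 + A^2
  A^4 * (6*d) = -6*A^6 - 6*A^2
  A^2 * (11 + 4*d^2) = 4*A^6 + 19*A^2 + 4*A^-2
  A^0 * (19*d + d^3) = -A^6 - 22*A^2 - 22*A^-2 - A^-6
  A^-2 * (15*d^2) = 15*A^2 + 30*A^-2 + 15*A^-6
  A^-4 * (6*d^3) = -6*A^2 - 18*A^-2 - 18*A^-6 - 6*A^-10
  A^-6 * (d^4) = A^2 + 4*A^-2 + 6*A^-6 + 4*A^-10 + A^-14
Summing the groups: <K> = A^10 - A^6 + 2*A^2 - 2*A^-2 + 2*A^-6 - 2*A^-10 + A^-14

Answer: A^10 - A^6 + 2*A^2 - 2*A^-2 + 2*A^-6 - 2*A^-10 + A^-14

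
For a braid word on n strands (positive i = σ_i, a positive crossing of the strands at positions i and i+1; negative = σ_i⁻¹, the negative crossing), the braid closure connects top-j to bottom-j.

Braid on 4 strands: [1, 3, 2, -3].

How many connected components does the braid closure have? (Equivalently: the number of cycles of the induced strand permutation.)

2

Derivation:
Track the strand permutation on 4 strands, starting from identity.
  step 1: s1 swaps positions 1,2 -> [2 1 3 4]
  step 2: s3 swaps positions 3,4 -> [2 1 4 3]
  step 3: s2 swaps positions 2,3 -> [2 4 1 3]
  step 4: s3^-1 swaps positions 3,4 -> [2 4 3 1]
Final permutation (position -> original strand): [2 4 3 1]
Closure components = cycle count of this permutation = 2.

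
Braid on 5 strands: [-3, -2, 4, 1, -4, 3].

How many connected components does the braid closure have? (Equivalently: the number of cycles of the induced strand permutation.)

Track the strand permutation on 5 strands, starting from identity.
  step 1: s3^-1 swaps positions 3,4 -> [1 2 4 3 5]
  step 2: s2^-1 swaps positions 2,3 -> [1 4 2 3 5]
  step 3: s4 swaps positions 4,5 -> [1 4 2 5 3]
  step 4: s1 swaps positions 1,2 -> [4 1 2 5 3]
  step 5: s4^-1 swaps positions 4,5 -> [4 1 2 3 5]
  step 6: s3 swaps positions 3,4 -> [4 1 3 2 5]
Final permutation (position -> original strand): [4 1 3 2 5]
Closure components = cycle count of this permutation = 3.

Answer: 3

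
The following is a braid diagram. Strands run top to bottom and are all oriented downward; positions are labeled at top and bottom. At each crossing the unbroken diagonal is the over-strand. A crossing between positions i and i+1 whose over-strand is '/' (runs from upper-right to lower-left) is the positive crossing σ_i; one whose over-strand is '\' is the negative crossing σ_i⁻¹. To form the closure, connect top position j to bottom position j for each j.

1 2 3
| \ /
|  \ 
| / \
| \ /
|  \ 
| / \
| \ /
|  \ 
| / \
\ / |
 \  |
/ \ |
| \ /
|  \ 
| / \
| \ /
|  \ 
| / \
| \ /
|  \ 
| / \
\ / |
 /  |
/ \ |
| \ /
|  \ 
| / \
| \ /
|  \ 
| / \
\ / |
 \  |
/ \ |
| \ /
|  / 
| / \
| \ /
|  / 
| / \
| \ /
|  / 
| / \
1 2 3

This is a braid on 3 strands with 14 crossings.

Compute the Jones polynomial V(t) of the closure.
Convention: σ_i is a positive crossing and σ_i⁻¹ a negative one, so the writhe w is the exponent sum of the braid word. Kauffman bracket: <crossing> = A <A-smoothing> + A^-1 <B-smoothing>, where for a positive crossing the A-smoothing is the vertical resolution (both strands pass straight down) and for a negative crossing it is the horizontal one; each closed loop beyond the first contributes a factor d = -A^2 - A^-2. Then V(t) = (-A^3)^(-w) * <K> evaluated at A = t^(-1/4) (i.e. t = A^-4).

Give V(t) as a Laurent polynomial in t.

Reading the diagram top to bottom ('/'-over between positions i,i+1 = s_i, '\'-over = s_i^-1): braid word = s2^-1 s2^-1 s2^-1 s1^-1 s2^-1 s2^-1 s2^-1 s1 s2^-1 s2^-1 s1^-1 s2 s2 s2.
The presented braid s2^-1 s2^-1 s2^-1 s1^-1 s2^-1 s2^-1 s2^-1 s1 s2^-1 s2^-1 s1^-1 s2 s2 s2 on 3 strands reduces by inverse Markov moves (closure unchanged at each step):
  Deconjugate: the word is γ·β·γ⁻¹ with γ = s2^-1 (prefix) and γ⁻¹ = s2 (suffix); strip both.
  Deconjugate: the word is γ·β·γ⁻¹ with γ = s2^-1 s2^-1 (prefix) and γ⁻¹ = s2 s2 (suffix); strip both.
Reduced to β = s1^-1 s2^-1 s2^-1 s2^-1 s1 s2^-1 s2^-1 s1^-1 on 3 strands, 8 crossings.
Compute on β:
Braid: s1^-1 s2^-1 s2^-1 s2^-1 s1 s2^-1 s2^-1 s1^-1 on 3 strands, 8 crossings.
Writhe w = (#positive) - (#negative) = 1 - 7 = -6.
Computing the Kauffman bracket via state sum. There are 2^8 = 256 states.
Each crossing splits two ways (0=vertical, 1=horizontal). The state's weight is A^(#A-smoothings - #B-smoothings) * d^(loops - 1).
Tabulate the states by total A-exponent and number of loops L (A-exp: L × count):
  A^8: L=6 ×1
  A^6: L=5 ×8
  A^4: L=4 ×27, L=6 ×1
  A^2: L=3 ×49, L=5 ×7
  A^0: L=2 ×49, L=4 ×21
  A^-2: L=1 ×22, L=3 ×34
  A^-4: L=2 ×27, L=4 ×1
  A^-6: L=1 ×5, L=3 ×3
  A^-8: L=2 ×1
Each group contributes A^e * Σ count * d^(L-1):
Powers of d = -A^2 - A^-2: d^2 = A^4 + 2 + A^-4; d^3 = -A^6 - 3*A^2 - 3*A^-2 - A^-6; d^4 = A^8 + 4*A^4 + 6 + 4*A^-4 + A^-8; d^5 = -A^10 - 5*A^6 - 10*A^2 - 10*A^-2 - 5*A^-6 - A^-10.
  A^8 * (d^5) = -A^18 - 5*A^14 - 10*A^10 - 10*A^6 - 5*A^2 - A^-2
  A^6 * (8*d^4) = 8*A^14 + 32*A^10 + 48*A^6 + 32*A^2 + 8*A^-2
  A^4 * (27*d^3 + d^5) = -A^14 - 32*A^10 - 91*A^6 - 91*A^2 - 32*A^-2 - A^-6
  A^2 * (49*d^2 + 7*d^4) = 7*A^10 + 77*A^6 + 140*A^2 + 77*A^-2 + 7*A^-6
  A^0 * (49*d + 21*d^3) = -21*A^6 - 112*A^2 - 112*A^-2 - 21*A^-6
  A^-2 * (22 + 34*d^2) = 34*A^2 + 90*A^-2 + 34*A^-6
  A^-4 * (27*d + d^3) = -A^2 - 30*A^-2 - 30*A^-6 - A^-10
  A^-6 * (5 + 3*d^2) = 3*A^-2 + 11*A^-6 + 3*A^-10
  A^-8 * (d) = -A^-6 - A^-10
Summing the groups: <K> = -A^18 + 2*A^14 - 3*A^10 + 3*A^6 - 3*A^2 + 3*A^-2 - A^-6 + A^-10
Normalise by the writhe: (-A^3)^(-w) = (-A^3)^(6) = A^18, so f(A) = A^18 * <K> = -A^36 + 2*A^32 - 3*A^28 + 3*A^24 - 3*A^20 + 3*A^16 - A^12 + A^8.
Substitute A = t^(-1/4), i.e. A^e → t^(-e/4): V(t) = t^-2 - t^-3 + 3*t^-4 - 3*t^-5 + 3*t^-6 - 3*t^-7 + 2*t^-8 - t^-9

Answer: t^-2 - t^-3 + 3*t^-4 - 3*t^-5 + 3*t^-6 - 3*t^-7 + 2*t^-8 - t^-9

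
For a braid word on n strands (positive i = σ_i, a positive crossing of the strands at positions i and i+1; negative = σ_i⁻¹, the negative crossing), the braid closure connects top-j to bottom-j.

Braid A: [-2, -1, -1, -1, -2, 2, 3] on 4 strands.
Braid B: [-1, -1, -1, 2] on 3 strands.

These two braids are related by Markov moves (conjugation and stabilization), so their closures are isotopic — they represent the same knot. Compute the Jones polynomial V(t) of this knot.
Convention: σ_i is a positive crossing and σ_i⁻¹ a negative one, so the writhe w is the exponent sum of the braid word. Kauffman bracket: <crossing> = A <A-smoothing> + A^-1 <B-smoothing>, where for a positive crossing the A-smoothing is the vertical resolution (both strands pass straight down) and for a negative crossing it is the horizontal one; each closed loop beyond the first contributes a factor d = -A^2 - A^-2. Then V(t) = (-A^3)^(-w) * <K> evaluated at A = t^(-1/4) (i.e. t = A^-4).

t^-1 + t^-3 - t^-4

Derivation:
Markov-equivalent braids have isotopic closures, hence identical knot invariants. Strip the Markov moves from each word to reach a common short braid β, then compute V(t) once on β.
Braid A: s2^-1 s1^-1 s1^-1 s1^-1 s2^-1 s2 s3 on 4 strands reduces by inverse Markov moves (closure unchanged at each step):
  Destabilize: the word has the form β·s3 where s3 occurs only as the final letter (β ∈ B_3); drop it and the last strand → 3 strands.
  Deconjugate: the word is γ·β·γ⁻¹ with γ = s2^-1 (prefix) and γ⁻¹ = s2 (suffix); strip both.
  Destabilize: the word has the form β·s2^-1 where s2^-1 occurs only as the final letter (β ∈ B_2); drop it and the last strand → 2 strands.
Reduced to β = s1^-1 s1^-1 s1^-1 on 2 strands, 3 crossings.
Braid B: s1^-1 s1^-1 s1^-1 s2 on 3 strands reduces by inverse Markov moves (closure unchanged at each step):
  Destabilize: the word has the form β·s2 where s2 occurs only as the final letter (β ∈ B_2); drop it and the last strand → 2 strands.
Reduced to β = s1^-1 s1^-1 s1^-1 on 2 strands, 3 crossings.
Both give the same β = s1^-1 s1^-1 s1^-1 on 2 strands, so one state sum suffices:
Braid: s1^-1 s1^-1 s1^-1 on 2 strands, 3 crossings.
Writhe w = (#positive) - (#negative) = 0 - 3 = -3.
Computing the Kauffman bracket via state sum. There are 2^3 = 8 states.
Each crossing splits two ways (0=vertical, 1=horizontal). The state's weight is A^(#A-smoothings - #B-smoothings) * d^(loops - 1).
  state 000: A-exp=-3, loops=2, term = A^-3 * d^1
  state 001: A-exp=-1, loops=1, term = A^-1 * d^0
  state 010: A-exp=-1, loops=1, term = A^-1 * d^0
  state 011: A-exp=+1, loops=2, term = A^1 * d^1
  state 100: A-exp=-1, loops=1, term = A^-1 * d^0
  state 101: A-exp=+1, loops=2, term = A^1 * d^1
  state 110: A-exp=+1, loops=2, term = A^1 * d^1
  state 111: A-exp=+3, loops=3, term = A^3 * d^2
Collect the terms by A-exponent (count of states per loop number):
Powers of d = -A^2 - A^-2: d^2 = A^4 + 2 + A^-4.
  A^3 * (d^2) = A^7 + 2*A^3 + A^-1
  A^1 * (3*d) = -3*A^3 - 3*A^-1
  A^-1 * (3) = 3*A^-1
  A^-3 * (d) = -A^-1 - A^-5
Summing the groups: <K> = A^7 - A^3 - A^-5
Normalise by the writhe: (-A^3)^(-w) = (-A^3)^(3) = -A^9, so f(A) = -A^9 * <K> = -A^16 + A^12 + A^4.
Substitute A = t^(-1/4), i.e. A^e → t^(-e/4): V(t) = t^-1 + t^-3 - t^-4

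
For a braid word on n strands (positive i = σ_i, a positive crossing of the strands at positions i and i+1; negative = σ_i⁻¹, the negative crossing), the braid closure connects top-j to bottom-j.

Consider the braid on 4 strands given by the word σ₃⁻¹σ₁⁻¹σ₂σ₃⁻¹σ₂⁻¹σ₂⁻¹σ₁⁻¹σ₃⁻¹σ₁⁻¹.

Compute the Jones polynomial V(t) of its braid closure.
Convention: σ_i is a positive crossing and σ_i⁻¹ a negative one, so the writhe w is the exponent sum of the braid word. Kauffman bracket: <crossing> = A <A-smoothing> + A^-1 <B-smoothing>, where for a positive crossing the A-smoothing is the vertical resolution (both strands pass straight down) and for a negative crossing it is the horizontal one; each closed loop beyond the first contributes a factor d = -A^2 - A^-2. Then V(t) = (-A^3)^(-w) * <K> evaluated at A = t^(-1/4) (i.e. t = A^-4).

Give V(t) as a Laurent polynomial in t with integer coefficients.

t^-2 - t^-3 + 3*t^-4 - 3*t^-5 + 4*t^-6 - 4*t^-7 + 2*t^-8 - 2*t^-9 + t^-10

Derivation:
Braid: s3^-1 s1^-1 s2 s3^-1 s2^-1 s2^-1 s1^-1 s3^-1 s1^-1 on 4 strands, 9 crossings.
Writhe w = (#positive) - (#negative) = 1 - 8 = -7.
State-sum expansion of <K>. There are 2^9 = 512 states.
Smooth each crossing (0=||, 1=⌣⌢); contribution A^(Σ sign_k(1-2s_k)) * d^(L-1).
Tabulate the states by total A-exponent and number of loops L (A-exp: L × count):
  A^9: L=6 ×1
  A^7: L=5 ×9
  A^5: L=4 ×34, L=6 ×2
  A^3: L=3 ×67, L=5 ×17
  A^1: L=2 ×69, L=4 ×56, L=6 ×1
  A^-1: L=1 ×30, L=3 ×88, L=5 ×8
  A^-3: L=2 ×61, L=4 ×23
  A^-5: L=1 ×9, L=3 ×26, L=5 ×1
  A^-7: L=2 ×6, L=4 ×3
  A^-9: L=3 ×1
Each group contributes A^e * Σ count * d^(L-1):
Powers of d = -A^2 - A^-2: d^2 = A^4 + 2 + A^-4; d^3 = -A^6 - 3*A^2 - 3*A^-2 - A^-6; d^4 = A^8 + 4*A^4 + 6 + 4*A^-4 + A^-8; d^5 = -A^10 - 5*A^6 - 10*A^2 - 10*A^-2 - 5*A^-6 - A^-10.
  A^9 * (d^5) = -A^19 - 5*A^15 - 10*A^11 - 10*A^7 - 5*A^3 - A^-1
  A^7 * (9*d^4) = 9*A^15 + 36*A^11 + 54*A^7 + 36*A^3 + 9*A^-1
  A^5 * (34*d^3 + 2*d^5) = -2*A^15 - 44*A^11 - 122*A^7 - 122*A^3 - 44*A^-1 - 2*A^-5
  A^3 * (67*d^2 + 17*d^4) = 17*A^11 + 135*A^7 + 236*A^3 + 135*A^-1 + 17*A^-5
  A^1 * (69*d + 56*d^3 + d^5) = -A^11 - 61*A^7 - 247*A^3 - 247*A^-1 - 61*A^-5 - A^-9
  A^-1 * (30 + 88*d^2 + 8*d^4) = 8*A^7 + 120*A^3 + 254*A^-1 + 120*A^-5 + 8*A^-9
  A^-3 * (61*d + 23*d^3) = -23*A^3 - 130*A^-1 - 130*A^-5 - 23*A^-9
  A^-5 * (9 + 26*d^2 + d^4) = A^3 + 30*A^-1 + 67*A^-5 + 30*A^-9 + A^-13
  A^-7 * (6*d + 3*d^3) = -3*A^-1 - 15*A^-5 - 15*A^-9 - 3*A^-13
  A^-9 * (d^2) = A^-5 + 2*A^-9 + A^-13
Summing the groups: <K> = -A^19 + 2*A^15 - 2*A^11 + 4*A^7 - 4*A^3 + 3*A^-1 - 3*A^-5 + A^-9 - A^-13
Normalise by the writhe: (-A^3)^(-w) = (-A^3)^(7) = -A^21, so f(A) = -A^21 * <K> = A^40 - 2*A^36 + 2*A^32 - 4*A^28 + 4*A^24 - 3*A^20 + 3*A^16 - A^12 + A^8.
Substitute A = t^(-1/4), i.e. A^e → t^(-e/4): V(t) = t^-2 - t^-3 + 3*t^-4 - 3*t^-5 + 4*t^-6 - 4*t^-7 + 2*t^-8 - 2*t^-9 + t^-10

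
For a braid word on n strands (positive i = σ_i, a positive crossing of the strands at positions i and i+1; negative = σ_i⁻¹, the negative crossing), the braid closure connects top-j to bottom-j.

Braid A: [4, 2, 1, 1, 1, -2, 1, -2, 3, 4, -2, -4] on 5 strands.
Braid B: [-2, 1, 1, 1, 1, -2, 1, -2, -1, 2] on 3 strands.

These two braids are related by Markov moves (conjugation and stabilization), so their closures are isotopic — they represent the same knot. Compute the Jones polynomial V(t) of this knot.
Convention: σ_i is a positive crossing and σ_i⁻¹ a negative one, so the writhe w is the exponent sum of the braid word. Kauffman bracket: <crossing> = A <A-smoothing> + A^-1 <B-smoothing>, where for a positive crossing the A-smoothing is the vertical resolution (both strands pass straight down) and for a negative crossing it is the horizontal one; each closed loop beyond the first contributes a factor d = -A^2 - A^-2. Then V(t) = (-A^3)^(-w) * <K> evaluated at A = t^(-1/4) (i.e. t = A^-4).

Markov-equivalent braids have isotopic closures, hence identical knot invariants. Strip the Markov moves from each word to reach a common short braid β, then compute V(t) once on β.
Braid A: s4 s2 s1 s1 s1 s2^-1 s1 s2^-1 s3 s4 s2^-1 s4^-1 on 5 strands reduces by inverse Markov moves (closure unchanged at each step):
  Deconjugate: the word is γ·β·γ⁻¹ with γ = s4 s2 (prefix) and γ⁻¹ = s2^-1 s4^-1 (suffix); strip both.
  Destabilize: the word has the form β·s4 where s4 occurs only as the final letter (β ∈ B_4); drop it and the last strand → 4 strands.
  Destabilize: the word has the form β·s3 where s3 occurs only as the final letter (β ∈ B_3); drop it and the last strand → 3 strands.
Reduced to β = s1 s1 s1 s2^-1 s1 s2^-1 on 3 strands, 6 crossings.
Braid B: s2^-1 s1 s1 s1 s1 s2^-1 s1 s2^-1 s1^-1 s2 on 3 strands reduces by inverse Markov moves (closure unchanged at each step):
  Deconjugate: the word is γ·β·γ⁻¹ with γ = s2^-1 s1 (prefix) and γ⁻¹ = s1^-1 s2 (suffix); strip both.
Reduced to β = s1 s1 s1 s2^-1 s1 s2^-1 on 3 strands, 6 crossings.
Both give the same β = s1 s1 s1 s2^-1 s1 s2^-1 on 3 strands, so one state sum suffices:
Braid: s1 s1 s1 s2^-1 s1 s2^-1 on 3 strands, 6 crossings.
Writhe w = (#positive) - (#negative) = 4 - 2 = 2.
Enumerate smoothing states for the bracket polynomial. There are 2^6 = 64 states.
Each crossing splits two ways (0=vertical, 1=horizontal). The state's weight is A^(#A-smoothings - #B-smoothings) * d^(loops - 1).
Tabulate the states by total A-exponent and number of loops L (A-exp: L × count):
  A^6: L=3 ×1
  A^4: L=2 ×6
  A^2: L=1 ×11, L=3 ×4
  A^0: L=2 ×19, L=4 ×1
  A^-2: L=3 ×15
  A^-4: L=4 ×6
  A^-6: L=5 ×1
Each group contributes A^e * Σ count * d^(L-1):
Powers of d = -A^2 - A^-2: d^2 = A^4 + 2 + A^-4; d^3 = -A^6 - 3*A^2 - 3*A^-2 - A^-6; d^4 = A^8 + 4*A^4 + 6 + 4*A^-4 + A^-8.
  A^6 * (d^2) = A^10 + 2*A^6 + A^2
  A^4 * (6*d) = -6*A^6 - 6*A^2
  A^2 * (11 + 4*d^2) = 4*A^6 + 19*A^2 + 4*A^-2
  A^0 * (19*d + d^3) = -A^6 - 22*A^2 - 22*A^-2 - A^-6
  A^-2 * (15*d^2) = 15*A^2 + 30*A^-2 + 15*A^-6
  A^-4 * (6*d^3) = -6*A^2 - 18*A^-2 - 18*A^-6 - 6*A^-10
  A^-6 * (d^4) = A^2 + 4*A^-2 + 6*A^-6 + 4*A^-10 + A^-14
Summing the groups: <K> = A^10 - A^6 + 2*A^2 - 2*A^-2 + 2*A^-6 - 2*A^-10 + A^-14
Normalise by the writhe: (-A^3)^(-w) = (-A^3)^(-2) = A^-6, so f(A) = A^-6 * <K> = A^4 - 1 + 2*A^-4 - 2*A^-8 + 2*A^-12 - 2*A^-16 + A^-20.
Substitute A = t^(-1/4), i.e. A^e → t^(-e/4): V(t) = t^5 - 2*t^4 + 2*t^3 - 2*t^2 + 2*t - 1 + t^-1

Answer: t^5 - 2*t^4 + 2*t^3 - 2*t^2 + 2*t - 1 + t^-1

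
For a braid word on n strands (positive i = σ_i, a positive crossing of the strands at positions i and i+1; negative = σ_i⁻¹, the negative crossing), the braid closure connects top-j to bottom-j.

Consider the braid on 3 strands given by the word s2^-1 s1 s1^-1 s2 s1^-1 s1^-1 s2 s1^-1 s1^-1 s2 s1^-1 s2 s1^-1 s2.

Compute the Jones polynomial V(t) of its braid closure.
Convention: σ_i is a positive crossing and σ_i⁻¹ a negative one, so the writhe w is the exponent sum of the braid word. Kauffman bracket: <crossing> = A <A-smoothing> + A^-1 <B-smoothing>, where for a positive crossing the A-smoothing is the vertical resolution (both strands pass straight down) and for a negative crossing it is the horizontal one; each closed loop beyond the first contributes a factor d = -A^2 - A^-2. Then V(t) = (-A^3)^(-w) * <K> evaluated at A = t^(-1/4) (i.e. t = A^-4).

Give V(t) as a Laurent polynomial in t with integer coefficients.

The presented braid s2^-1 s1 s1^-1 s2 s1^-1 s1^-1 s2 s1^-1 s1^-1 s2 s1^-1 s2 s1^-1 s2 on 3 strands reduces by inverse Markov moves (closure unchanged at each step):
  Deconjugate: the word is γ·β·γ⁻¹ with γ = s2^-1 s1 (prefix) and γ⁻¹ = s1^-1 s2 (suffix); strip both.
Reduced to β = s1^-1 s2 s1^-1 s1^-1 s2 s1^-1 s1^-1 s2 s1^-1 s2 on 3 strands, 10 crossings.
Compute on β:
Braid: s1^-1 s2 s1^-1 s1^-1 s2 s1^-1 s1^-1 s2 s1^-1 s2 on 3 strands, 10 crossings.
Writhe w = (#positive) - (#negative) = 4 - 6 = -2.
State-sum expansion of <K>. There are 2^10 = 1024 states.
Smooth each crossing (0=||, 1=⌣⌢); contribution A^(Σ sign_k(1-2s_k)) * d^(L-1).
Tabulate the states by total A-exponent and number of loops L (A-exp: L × count):
  A^10: L=7 ×1
  A^8: L=6 ×10
  A^6: L=5 ×45
  A^4: L=4 ×118, L=6 ×2
  A^2: L=3 ×193, L=5 ×17
  A^0: L=2 ×192, L=4 ×59, L=6 ×1
  A^-2: L=1 ×95, L=3 ×108, L=5 ×7
  A^-4: L=2 ×95, L=4 ×25
  A^-6: L=3 ×43, L=5 ×2
  A^-8: L=4 ×10
  A^-10: L=5 ×1
Each group contributes A^e * Σ count * d^(L-1):
Powers of d = -A^2 - A^-2: d^2 = A^4 + 2 + A^-4; d^3 = -A^6 - 3*A^2 - 3*A^-2 - A^-6; d^4 = A^8 + 4*A^4 + 6 + 4*A^-4 + A^-8; d^5 = -A^10 - 5*A^6 - 10*A^2 - 10*A^-2 - 5*A^-6 - A^-10; d^6 = A^12 + 6*A^8 + 15*A^4 + 20 + 15*A^-4 + 6*A^-8 + A^-12.
  A^10 * (d^6) = A^22 + 6*A^18 + 15*A^14 + 20*A^10 + 15*A^6 + 6*A^2 + A^-2
  A^8 * (10*d^5) = -10*A^18 - 50*A^14 - 100*A^10 - 100*A^6 - 50*A^2 - 10*A^-2
  A^6 * (45*d^4) = 45*A^14 + 180*A^10 + 270*A^6 + 180*A^2 + 45*A^-2
  A^4 * (118*d^3 + 2*d^5) = -2*A^14 - 128*A^10 - 374*A^6 - 374*A^2 - 128*A^-2 - 2*A^-6
  A^2 * (193*d^2 + 17*d^4) = 17*A^10 + 261*A^6 + 488*A^2 + 261*A^-2 + 17*A^-6
  A^0 * (192*d + 59*d^3 + d^5) = -A^10 - 64*A^6 - 379*A^2 - 379*A^-2 - 64*A^-6 - A^-10
  A^-2 * (95 + 108*d^2 + 7*d^4) = 7*A^6 + 136*A^2 + 353*A^-2 + 136*A^-6 + 7*A^-10
  A^-4 * (95*d + 25*d^3) = -25*A^2 - 170*A^-2 - 170*A^-6 - 25*A^-10
  A^-6 * (43*d^2 + 2*d^4) = 2*A^2 + 51*A^-2 + 98*A^-6 + 51*A^-10 + 2*A^-14
  A^-8 * (10*d^3) = -10*A^-2 - 30*A^-6 - 30*A^-10 - 10*A^-14
  A^-10 * (d^4) = A^-2 + 4*A^-6 + 6*A^-10 + 4*A^-14 + A^-18
Summing the groups: <K> = A^22 - 4*A^18 + 8*A^14 - 12*A^10 + 15*A^6 - 16*A^2 + 15*A^-2 - 11*A^-6 + 8*A^-10 - 4*A^-14 + A^-18
Normalise by the writhe: (-A^3)^(-w) = (-A^3)^(2) = A^6, so f(A) = A^6 * <K> = A^28 - 4*A^24 + 8*A^20 - 12*A^16 + 15*A^12 - 16*A^8 + 15*A^4 - 11 + 8*A^-4 - 4*A^-8 + A^-12.
Substitute A = t^(-1/4), i.e. A^e → t^(-e/4): V(t) = t^3 - 4*t^2 + 8*t - 11 + 15*t^-1 - 16*t^-2 + 15*t^-3 - 12*t^-4 + 8*t^-5 - 4*t^-6 + t^-7

Answer: t^3 - 4*t^2 + 8*t - 11 + 15*t^-1 - 16*t^-2 + 15*t^-3 - 12*t^-4 + 8*t^-5 - 4*t^-6 + t^-7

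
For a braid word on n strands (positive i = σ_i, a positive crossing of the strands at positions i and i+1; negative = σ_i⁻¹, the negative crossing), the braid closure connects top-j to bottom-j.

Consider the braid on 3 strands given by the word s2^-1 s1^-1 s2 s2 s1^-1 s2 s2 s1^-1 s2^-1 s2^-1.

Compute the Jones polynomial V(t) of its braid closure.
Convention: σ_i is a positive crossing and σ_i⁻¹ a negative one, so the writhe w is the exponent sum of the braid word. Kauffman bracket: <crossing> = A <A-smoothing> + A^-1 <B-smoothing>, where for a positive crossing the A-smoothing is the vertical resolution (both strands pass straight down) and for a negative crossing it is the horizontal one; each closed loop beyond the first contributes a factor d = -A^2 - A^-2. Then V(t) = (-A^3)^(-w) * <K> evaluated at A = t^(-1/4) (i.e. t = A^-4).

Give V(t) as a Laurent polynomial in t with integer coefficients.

t^2 - 2*t + 4 - 4*t^-1 + 4*t^-2 - 4*t^-3 + 3*t^-4 - 2*t^-5 + t^-6

Derivation:
Braid: s2^-1 s1^-1 s2 s2 s1^-1 s2 s2 s1^-1 s2^-1 s2^-1 on 3 strands, 10 crossings.
Writhe w = (#positive) - (#negative) = 4 - 6 = -2.
Computing the Kauffman bracket via state sum. There are 2^10 = 1024 states.
Smooth each crossing (0=||, 1=⌣⌢); contribution A^(Σ sign_k(1-2s_k)) * d^(L-1).
Tabulate the states by total A-exponent and number of loops L (A-exp: L × count):
  A^10: L=5 ×1
  A^8: L=4 ×10
  A^6: L=3 ×39, L=5 ×6
  A^4: L=2 ×66, L=4 ×52, L=6 ×2
  A^2: L=1 ×45, L=3 ×124, L=5 ×41
  A^0: L=2 ×118, L=4 ×113, L=6 ×21
  A^-2: L=1 ×20, L=3 ×120, L=5 ×63, L=7 ×7
  A^-4: L=2 ×30, L=4 ×68, L=6 ×21, L=8 ×1
  A^-6: L=3 ×20, L=5 ×22, L=7 ×3
  A^-8: L=4 ×7, L=6 ×3
  A^-10: L=5 ×1
Each group contributes A^e * Σ count * d^(L-1):
Powers of d = -A^2 - A^-2: d^2 = A^4 + 2 + A^-4; d^3 = -A^6 - 3*A^2 - 3*A^-2 - A^-6; d^4 = A^8 + 4*A^4 + 6 + 4*A^-4 + A^-8; d^5 = -A^10 - 5*A^6 - 10*A^2 - 10*A^-2 - 5*A^-6 - A^-10; d^6 = A^12 + 6*A^8 + 15*A^4 + 20 + 15*A^-4 + 6*A^-8 + A^-12; d^7 = -A^14 - 7*A^10 - 21*A^6 - 35*A^2 - 35*A^-2 - 21*A^-6 - 7*A^-10 - A^-14.
  A^10 * (d^4) = A^18 + 4*A^14 + 6*A^10 + 4*A^6 + A^2
  A^8 * (10*d^3) = -10*A^14 - 30*A^10 - 30*A^6 - 10*A^2
  A^6 * (39*d^2 + 6*d^4) = 6*A^14 + 63*A^10 + 114*A^6 + 63*A^2 + 6*A^-2
  A^4 * (66*d + 52*d^3 + 2*d^5) = -2*A^14 - 62*A^10 - 242*A^6 - 242*A^2 - 62*A^-2 - 2*A^-6
  A^2 * (45 + 124*d^2 + 41*d^4) = 41*A^10 + 288*A^6 + 539*A^2 + 288*A^-2 + 41*A^-6
  A^0 * (118*d + 113*d^3 + 21*d^5) = -21*A^10 - 218*A^6 - 667*A^2 - 667*A^-2 - 218*A^-6 - 21*A^-10
  A^-2 * (20 + 120*d^2 + 63*d^4 + 7*d^6) = 7*A^10 + 105*A^6 + 477*A^2 + 778*A^-2 + 477*A^-6 + 105*A^-10 + 7*A^-14
  A^-4 * (30*d + 68*d^3 + 21*d^5 + d^7) = -A^10 - 28*A^6 - 194*A^2 - 479*A^-2 - 479*A^-6 - 194*A^-10 - 28*A^-14 - A^-18
  A^-6 * (20*d^2 + 22*d^4 + 3*d^6) = 3*A^6 + 40*A^2 + 153*A^-2 + 232*A^-6 + 153*A^-10 + 40*A^-14 + 3*A^-18
  A^-8 * (7*d^3 + 3*d^5) = -3*A^2 - 22*A^-2 - 51*A^-6 - 51*A^-10 - 22*A^-14 - 3*A^-18
  A^-10 * (d^4) = A^-2 + 4*A^-6 + 6*A^-10 + 4*A^-14 + A^-18
Summing the groups: <K> = A^18 - 2*A^14 + 3*A^10 - 4*A^6 + 4*A^2 - 4*A^-2 + 4*A^-6 - 2*A^-10 + A^-14
Normalise by the writhe: (-A^3)^(-w) = (-A^3)^(2) = A^6, so f(A) = A^6 * <K> = A^24 - 2*A^20 + 3*A^16 - 4*A^12 + 4*A^8 - 4*A^4 + 4 - 2*A^-4 + A^-8.
Substitute A = t^(-1/4), i.e. A^e → t^(-e/4): V(t) = t^2 - 2*t + 4 - 4*t^-1 + 4*t^-2 - 4*t^-3 + 3*t^-4 - 2*t^-5 + t^-6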